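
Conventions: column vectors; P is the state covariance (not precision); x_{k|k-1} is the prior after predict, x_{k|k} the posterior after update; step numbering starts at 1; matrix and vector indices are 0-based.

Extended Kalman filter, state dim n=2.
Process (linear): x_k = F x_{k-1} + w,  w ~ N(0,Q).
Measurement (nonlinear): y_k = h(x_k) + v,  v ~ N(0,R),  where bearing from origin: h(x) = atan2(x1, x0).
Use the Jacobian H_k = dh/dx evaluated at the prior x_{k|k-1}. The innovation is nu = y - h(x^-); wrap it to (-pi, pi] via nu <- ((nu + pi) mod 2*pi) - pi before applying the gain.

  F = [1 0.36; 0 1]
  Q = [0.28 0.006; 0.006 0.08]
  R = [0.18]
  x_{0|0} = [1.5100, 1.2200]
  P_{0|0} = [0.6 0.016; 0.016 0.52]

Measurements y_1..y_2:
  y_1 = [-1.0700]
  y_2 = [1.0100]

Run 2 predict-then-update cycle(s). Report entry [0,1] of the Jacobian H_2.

H_jac[0,1] = 0.3467

step 1: x^-=[1.9492, 1.2200]  P^-=[0.9589 0.2092; 0.2092 0.6000]  H_jac=[-0.2307 0.3686]  S=[0.2770]  K=[-0.5203; 0.6242]  nu=[-1.6292]  x^+=[2.7969, 0.2030]  P^+=[0.8839 0.2992; 0.2992 0.4921]
step 2: x^-=[2.8700, 0.2030]  P^-=[1.4431 0.4823; 0.4823 0.5721]  H_jac=[-0.0245 0.3467]  S=[0.2414]  K=[0.5461; 0.7725]  nu=[0.9394]  x^+=[3.3830, 0.9287]  P^+=[1.3711 0.3805; 0.3805 0.4280]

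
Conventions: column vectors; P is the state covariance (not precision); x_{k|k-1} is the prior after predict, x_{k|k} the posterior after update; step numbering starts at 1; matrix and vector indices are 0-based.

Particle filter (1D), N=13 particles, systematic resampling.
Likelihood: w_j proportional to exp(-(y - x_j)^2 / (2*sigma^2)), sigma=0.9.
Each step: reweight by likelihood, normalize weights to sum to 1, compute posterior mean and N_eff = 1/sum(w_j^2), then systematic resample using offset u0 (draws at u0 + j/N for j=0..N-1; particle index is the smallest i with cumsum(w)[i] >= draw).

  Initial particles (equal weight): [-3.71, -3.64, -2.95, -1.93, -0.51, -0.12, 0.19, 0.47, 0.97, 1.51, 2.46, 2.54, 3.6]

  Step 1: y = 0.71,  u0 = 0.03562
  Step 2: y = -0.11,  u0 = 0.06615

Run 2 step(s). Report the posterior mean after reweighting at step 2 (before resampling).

post_mean = 0.2768

step 1: w=[0.0000, 0.0000, 0.0001, 0.0028, 0.0832, 0.1363, 0.1765, 0.2013, 0.2001, 0.1405, 0.0315, 0.0264, 0.0012]  mean=0.6189  Neff=6.3019  idx=[4, 5, 5, 6, 6, 7, 7, 7, 8, 8, 9, 9, 10]
step 2: w=[0.1051, 0.1160, 0.1160, 0.1097, 0.1097, 0.0942, 0.0942, 0.0942, 0.0565, 0.0565, 0.0230, 0.0230, 0.0020]  mean=0.2768  Neff=10.4059  idx=[0, 1, 1, 2, 3, 4, 4, 5, 6, 7, 7, 9, 11]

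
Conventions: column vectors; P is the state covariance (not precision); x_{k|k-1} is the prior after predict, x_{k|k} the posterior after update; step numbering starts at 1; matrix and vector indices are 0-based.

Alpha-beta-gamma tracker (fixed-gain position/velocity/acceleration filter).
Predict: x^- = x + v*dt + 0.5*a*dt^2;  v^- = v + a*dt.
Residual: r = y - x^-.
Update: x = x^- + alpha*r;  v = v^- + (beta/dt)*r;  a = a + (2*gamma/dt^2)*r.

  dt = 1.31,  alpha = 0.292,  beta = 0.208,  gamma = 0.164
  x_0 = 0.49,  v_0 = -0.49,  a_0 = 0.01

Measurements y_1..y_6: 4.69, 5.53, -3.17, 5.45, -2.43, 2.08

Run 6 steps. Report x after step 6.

step 1: x_pred=-0.1433  r=4.8333  x^+=1.2680  v^+=0.2905  a^+=0.9338
step 2: x_pred=2.4498  r=3.0802  x^+=3.3493  v^+=2.0029  a^+=1.5225
step 3: x_pred=7.2794  r=-10.4494  x^+=4.2282  v^+=2.3382  a^+=-0.4747
step 4: x_pred=6.8839  r=-1.4339  x^+=6.4652  v^+=1.4887  a^+=-0.7488
step 5: x_pred=7.7729  r=-10.2029  x^+=4.7937  v^+=-1.1122  a^+=-2.6989
step 6: x_pred=1.0209  r=1.0591  x^+=1.3302  v^+=-4.4795  a^+=-2.4964

x_post = 1.3302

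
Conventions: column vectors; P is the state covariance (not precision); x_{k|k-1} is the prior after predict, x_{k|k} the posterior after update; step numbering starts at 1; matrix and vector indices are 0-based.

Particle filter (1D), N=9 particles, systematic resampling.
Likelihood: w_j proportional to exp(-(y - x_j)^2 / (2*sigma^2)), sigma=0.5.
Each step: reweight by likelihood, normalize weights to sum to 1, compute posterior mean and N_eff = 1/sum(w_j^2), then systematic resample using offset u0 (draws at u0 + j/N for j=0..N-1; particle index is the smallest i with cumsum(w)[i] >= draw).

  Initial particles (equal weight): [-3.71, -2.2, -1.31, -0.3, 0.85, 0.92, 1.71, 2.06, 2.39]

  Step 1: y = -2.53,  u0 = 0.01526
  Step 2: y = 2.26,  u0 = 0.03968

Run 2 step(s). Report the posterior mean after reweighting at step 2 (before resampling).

post_mean = -2.2000

step 1: w=[0.0673, 0.8771, 0.0556, 0.0001, 0.0000, 0.0000, 0.0000, 0.0000, 0.0000]  mean=-2.2521  Neff=1.2873  idx=[0, 1, 1, 1, 1, 1, 1, 1, 1]
step 2: w=[0.0000, 0.1250, 0.1250, 0.1250, 0.1250, 0.1250, 0.1250, 0.1250, 0.1250]  mean=-2.2000  Neff=8.0000  idx=[1, 2, 3, 3, 4, 5, 6, 7, 8]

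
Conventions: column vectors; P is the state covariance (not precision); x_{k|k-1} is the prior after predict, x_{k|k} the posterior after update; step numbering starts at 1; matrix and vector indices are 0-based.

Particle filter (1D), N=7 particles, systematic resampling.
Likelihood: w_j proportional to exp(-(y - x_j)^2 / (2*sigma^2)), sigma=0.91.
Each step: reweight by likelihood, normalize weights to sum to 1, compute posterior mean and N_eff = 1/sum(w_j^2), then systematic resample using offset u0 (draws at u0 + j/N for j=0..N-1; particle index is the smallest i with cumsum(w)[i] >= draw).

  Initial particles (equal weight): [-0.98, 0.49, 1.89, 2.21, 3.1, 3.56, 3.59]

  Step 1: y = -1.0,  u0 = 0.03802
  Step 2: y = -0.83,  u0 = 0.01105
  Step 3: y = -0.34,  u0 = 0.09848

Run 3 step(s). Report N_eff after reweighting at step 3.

N_eff = 7.0000

step 1: w=[0.7872, 0.2061, 0.0051, 0.0016, 0.0000, 0.0000, 0.0000]  mean=-0.6573  Neff=1.5100  idx=[0, 0, 0, 0, 0, 0, 1]
step 2: w=[0.1574, 0.1574, 0.1574, 0.1574, 0.1574, 0.1574, 0.0557]  mean=-0.8981  Neff=6.5912  idx=[0, 0, 1, 2, 3, 4, 5]
step 3: w=[0.1429, 0.1429, 0.1429, 0.1429, 0.1429, 0.1429, 0.1429]  mean=-0.9800  Neff=7.0000  idx=[0, 1, 2, 3, 4, 5, 6]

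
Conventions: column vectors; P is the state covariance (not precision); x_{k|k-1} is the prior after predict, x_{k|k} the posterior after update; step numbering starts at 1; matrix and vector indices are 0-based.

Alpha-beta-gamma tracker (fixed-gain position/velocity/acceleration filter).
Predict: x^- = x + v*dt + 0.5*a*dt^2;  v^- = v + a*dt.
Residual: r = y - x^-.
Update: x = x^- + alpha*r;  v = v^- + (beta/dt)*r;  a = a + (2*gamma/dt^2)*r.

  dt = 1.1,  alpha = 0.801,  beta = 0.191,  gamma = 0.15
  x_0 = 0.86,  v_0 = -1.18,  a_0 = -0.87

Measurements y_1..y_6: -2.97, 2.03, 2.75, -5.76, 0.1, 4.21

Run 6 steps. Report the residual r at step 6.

step 1: x_pred=-0.9644  r=-2.0057  x^+=-2.5709  v^+=-2.4853  a^+=-1.3673
step 2: x_pred=-6.1319  r=8.1619  x^+=0.4058  v^+=-2.5721  a^+=0.6563
step 3: x_pred=-2.0264  r=4.7764  x^+=1.7995  v^+=-1.0207  a^+=1.8406
step 4: x_pred=1.7902  r=-7.5502  x^+=-4.2575  v^+=-0.3071  a^+=-0.0314
step 5: x_pred=-4.6143  r=4.7143  x^+=-0.8382  v^+=0.4769  a^+=1.1374
step 6: x_pred=0.3746  r=3.8354  x^+=3.4468  v^+=2.3941  a^+=2.0884

resid = 3.8354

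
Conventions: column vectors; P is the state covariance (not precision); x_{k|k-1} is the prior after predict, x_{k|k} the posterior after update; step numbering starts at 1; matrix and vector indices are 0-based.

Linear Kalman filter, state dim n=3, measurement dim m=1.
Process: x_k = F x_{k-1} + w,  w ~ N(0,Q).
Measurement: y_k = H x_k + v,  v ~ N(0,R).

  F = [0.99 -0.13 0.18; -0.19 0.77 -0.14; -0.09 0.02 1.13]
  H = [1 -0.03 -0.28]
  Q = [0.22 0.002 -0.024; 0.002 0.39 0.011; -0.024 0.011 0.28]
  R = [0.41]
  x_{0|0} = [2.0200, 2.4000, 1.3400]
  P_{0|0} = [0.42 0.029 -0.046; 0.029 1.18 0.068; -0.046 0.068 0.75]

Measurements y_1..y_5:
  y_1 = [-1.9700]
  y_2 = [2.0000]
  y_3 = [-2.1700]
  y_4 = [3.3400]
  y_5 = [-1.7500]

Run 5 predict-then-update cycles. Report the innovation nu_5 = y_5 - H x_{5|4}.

innov = [-4.3990]

step 1: x^-=[1.9290, 1.2766, 1.3804]  P^-=[0.6488 -0.1726 0.0285; -0.1726 1.0939 -0.0161; 0.0285 -0.0161 1.2539]  S=[1.1522]  K=[0.5607; -0.1743; -0.2795]  nu=[-3.4742]  x^+=[-0.0189, 1.8823, 2.3515]  P^+=[0.2866 -0.0600 0.2091; -0.0600 1.0589 -0.0723; 0.2091 -0.0723 1.1638]
step 2: x^-=[0.1599, 1.1237, 2.6966]  P^-=[0.6499 -0.2819 0.4234; -0.2819 1.0952 -0.2525; 0.4234 -0.2525 1.7233]  S=[0.9715]  K=[0.5556; -0.2512; -0.0530]  nu=[2.6289]  x^+=[1.6205, 0.4633, 2.5572]  P^+=[0.3500 -0.1463 0.4521; -0.1463 1.0339 -0.2654; 0.4521 -0.2654 1.7205]
step 3: x^-=[2.0043, -0.3091, 2.7531]  P^-=[0.8474 -0.4456 0.8239; -0.4456 1.1734 -0.5502; 0.8239 -0.5502 2.3768]  S=[1.0009]  K=[0.6295; -0.3264; 0.1747]  nu=[-3.4127]  x^+=[-0.1440, 0.8048, 2.1567]  P^+=[0.4508 -0.2399 0.7138; -0.2399 1.0668 -0.4931; 0.7138 -0.4931 2.3462]
step 4: x^-=[0.1410, 0.3451, 2.4662]  P^-=[1.0951 -0.6381 1.2603; -0.6381 1.2992 -0.8904; 1.2603 -0.8904 3.1134]  S=[1.0679]  K=[0.7129; -0.4006; 0.3889]  nu=[3.8999]  x^+=[2.9213, -1.2173, 3.9829]  P^+=[0.5523 -0.3331 0.9643; -0.3331 1.1278 -0.7240; 0.9643 -0.7240 2.9518]
step 5: x^-=[3.7673, -2.0500, 4.2134]  P^-=[1.3393 -0.8315 1.6806; -0.8315 1.4414 -1.2276; 1.6806 -1.2276 3.8265]  S=[1.1387]  K=[0.7848; -0.4663; 0.5673]  nu=[-4.3990]  x^+=[0.3149, 0.0014, 1.7178]  P^+=[0.6379 -0.4148 1.1736; -0.4148 1.1937 -0.9264; 1.1736 -0.9264 3.4600]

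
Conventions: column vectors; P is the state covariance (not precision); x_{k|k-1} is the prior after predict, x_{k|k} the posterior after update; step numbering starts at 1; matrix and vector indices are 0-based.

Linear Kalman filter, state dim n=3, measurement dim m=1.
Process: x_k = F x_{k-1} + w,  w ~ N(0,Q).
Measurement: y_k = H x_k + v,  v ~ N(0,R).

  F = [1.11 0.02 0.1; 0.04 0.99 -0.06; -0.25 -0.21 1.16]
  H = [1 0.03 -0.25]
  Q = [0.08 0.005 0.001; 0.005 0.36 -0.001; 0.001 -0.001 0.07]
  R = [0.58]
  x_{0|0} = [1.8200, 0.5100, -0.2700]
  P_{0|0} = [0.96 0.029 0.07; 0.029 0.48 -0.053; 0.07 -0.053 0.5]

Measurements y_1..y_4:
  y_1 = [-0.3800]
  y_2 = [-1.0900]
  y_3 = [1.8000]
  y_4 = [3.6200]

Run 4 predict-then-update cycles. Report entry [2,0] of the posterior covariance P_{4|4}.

step 1: x^-=[2.0034, 0.5939, -0.8753]  P^-=[1.2846 0.0765 -0.1281; 0.0765 0.8420 -0.2098; -0.1281 -0.2098 0.8122]  S=[1.9879]  K=[0.6635; 0.0776; -0.1697]  nu=[-2.6200]  x^+=[0.2651, 0.3907, -0.4306]  P^+=[0.4095 -0.0258 0.0958; -0.0258 0.8301 -0.1837; 0.0958 -0.1837 0.7550]
step 2: x^-=[0.2590, 0.4232, -0.6478]  P^-=[0.6119 -0.0173 0.0982; -0.0173 1.1963 -0.4310; 0.0982 -0.4310 1.1793]  S=[1.2230]  K=[0.4798; 0.1033; -0.1714]  nu=[-1.5236]  x^+=[-0.4721, 0.2658, -0.3867]  P^+=[0.3303 -0.0779 0.1987; -0.0779 1.1832 -0.4093; 0.1987 -0.4093 1.1434]
step 3: x^-=[-0.5574, 0.2675, -0.3864]  P^-=[0.5379 -0.1019 0.3056; -0.1019 1.5658 -0.7730; 0.3056 -0.7730 1.7573]  S=[1.0818]  K=[0.4238; 0.1278; -0.1451]  nu=[2.2527]  x^+=[0.3973, 0.5555, -0.7132]  P^+=[0.3436 -0.1605 0.3721; -0.1605 1.5481 -0.7529; 0.3721 -0.7529 1.7346]
step 4: x^-=[0.3808, 0.6086, -1.0433]  P^-=[0.5938 -0.2329 0.6067; -0.2329 1.9591 -1.2572; 0.6067 -1.2572 2.6279]  S=[1.0413]  K=[0.4179; 0.1346; -0.0845]  nu=[2.9601]  x^+=[1.6177, 1.0069, -1.2934]  P^+=[0.4120 -0.2915 0.6435; -0.2915 1.9402 -1.2454; 0.6435 -1.2454 2.6205]

P_post[2,0] = 0.6435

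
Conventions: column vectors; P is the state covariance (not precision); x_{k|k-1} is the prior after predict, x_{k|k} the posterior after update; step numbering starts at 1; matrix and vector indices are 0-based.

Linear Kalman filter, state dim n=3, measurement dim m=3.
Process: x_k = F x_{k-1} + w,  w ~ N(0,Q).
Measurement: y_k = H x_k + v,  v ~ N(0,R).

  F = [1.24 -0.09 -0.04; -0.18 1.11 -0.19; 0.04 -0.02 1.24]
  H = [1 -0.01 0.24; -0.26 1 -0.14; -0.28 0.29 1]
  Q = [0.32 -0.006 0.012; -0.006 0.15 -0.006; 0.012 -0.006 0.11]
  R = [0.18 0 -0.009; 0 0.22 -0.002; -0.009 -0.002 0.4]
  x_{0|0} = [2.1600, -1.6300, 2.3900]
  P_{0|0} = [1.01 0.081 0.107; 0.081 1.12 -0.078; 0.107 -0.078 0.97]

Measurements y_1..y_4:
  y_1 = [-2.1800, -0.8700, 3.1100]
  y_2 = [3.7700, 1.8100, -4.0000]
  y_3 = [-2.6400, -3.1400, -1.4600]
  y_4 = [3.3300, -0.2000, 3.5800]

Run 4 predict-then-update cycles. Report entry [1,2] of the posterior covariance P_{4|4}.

step 1: x^-=[2.7295, -2.6522, 3.0826]  P^-=[1.8543 -0.2455 0.1867; -0.2455 1.6055 -0.3951; 0.1867 -0.3951 1.6179]  S=[2.2241 -0.9318 -0.0659; -0.9318 2.2345 0.0390; -0.0659 0.0390 2.0044]  K=[0.8601 0.0244 -0.1736; 0.1993 0.8539 0.0594; 0.1830 -0.2364 0.7345]  nu=[-5.6758, 2.9234, 1.5608]  x^+=[-2.3518, -1.1943, 2.4992]  P^+=[0.1671 0.0431 -0.0430; 0.0431 0.1955 -0.0244; -0.0430 -0.0244 0.2877]
step 2: x^-=[-2.9088, -1.3772, 3.0288]  P^-=[0.5735 0.0099 -0.0581; 0.0099 0.3968 -0.1010; -0.0581 -0.1010 0.5496]  S=[0.7575 -0.1742 -0.0962; -0.1742 0.6853 -0.0097; -0.0962 -0.0097 1.0003]  K=[0.7173 -0.0110 -0.1469; 0.1240 0.6279 0.0293; 0.1223 -0.1988 0.5462]  nu=[5.9381, 2.8550, -7.4439]  x^+=[2.4128, 0.9334, -0.8784]  P^+=[0.1391 0.0292 -0.0347; 0.0292 0.1423 -0.0238; -0.0347 -0.0238 0.2150]
step 3: x^-=[2.9431, 0.7686, -1.0114]  P^-=[0.5321 -0.0004 -0.0430; -0.0004 0.3336 -0.0842; -0.0430 -0.0842 0.4385]  S=[0.7171 -0.1684 -0.0990; -0.1684 0.6188 0.0010; -0.0990 0.0010 0.8836]  K=[0.7030 -0.0229 -0.1387; 0.1082 0.5877 0.0258; 0.1122 -0.1874 0.4950]  nu=[-5.3326, -3.2850, 0.1525]  x^+=[-0.7519, -1.7352, -0.9188]  P^+=[0.1356 0.0261 -0.0314; 0.0261 0.1328 -0.0230; -0.0314 -0.0230 0.1953]
step 4: x^-=[-0.7395, -1.6162, -1.1347]  P^-=[0.5270 -0.0039 -0.0371; -0.0039 0.3222 -0.0792; -0.0371 -0.0792 0.4085]  S=[0.7132 -0.1695 -0.0999; -0.1695 0.6074 0.0062; -0.0999 0.0062 0.8524]  K=[0.7012 -0.0264 -0.1356; 0.1047 0.5794 0.0260; 0.1102 -0.1829 0.4787]  nu=[4.3256, 1.0651, 4.9763]  x^+=[1.5909, -0.4167, 1.5296]  P^+=[0.1349 0.0253 -0.0301; 0.0253 0.1308 -0.0225; -0.0301 -0.0225 0.1890]

P_post[1,2] = -0.0225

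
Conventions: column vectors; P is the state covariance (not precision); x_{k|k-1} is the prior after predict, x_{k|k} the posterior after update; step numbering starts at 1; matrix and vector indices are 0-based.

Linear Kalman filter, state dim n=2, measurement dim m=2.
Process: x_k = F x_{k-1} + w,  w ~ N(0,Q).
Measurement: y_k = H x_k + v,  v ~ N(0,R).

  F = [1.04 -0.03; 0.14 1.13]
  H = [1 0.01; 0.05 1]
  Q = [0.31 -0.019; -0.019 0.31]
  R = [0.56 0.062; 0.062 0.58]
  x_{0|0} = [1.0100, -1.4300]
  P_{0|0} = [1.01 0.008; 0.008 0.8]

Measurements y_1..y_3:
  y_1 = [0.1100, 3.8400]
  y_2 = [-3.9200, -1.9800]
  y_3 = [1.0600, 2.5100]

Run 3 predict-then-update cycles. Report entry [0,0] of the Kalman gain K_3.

step 1: x^-=[1.0933, -1.4745]  P^-=[1.4026 0.1103; 0.1103 1.3538]  S=[1.9650 0.2560; 0.2560 1.9484]  K=[0.7145 -0.0013; -0.0284 0.7014]  nu=[-0.9686, 5.2598]  x^+=[0.3944, 2.2423]  P^+=[0.3998 0.0236; 0.0236 0.4039]
step 2: x^-=[0.3430, 2.5890]  P^-=[0.7414 0.0531; 0.0531 0.8410]  S=[1.3025 0.1606; 0.1606 1.4282]  K=[0.5697 -0.0009; -0.0260 0.5937]  nu=[-4.2888, -4.5862]  x^+=[-2.0961, -0.0222]  P^+=[0.3188 0.0188; 0.0188 0.3418]
step 3: x^-=[-2.1793, -0.3185]  P^-=[0.6539 0.0379; 0.0379 0.7586]  S=[1.2148 0.1402; 0.1402 1.3440]  K=[0.5391 -0.0037; -0.0282 0.5688]  nu=[3.2425, 2.9375]  x^+=[-0.4423, 1.2608]  P^+=[0.3015 0.0162; 0.0162 0.3273]

K[0,0] = 0.5391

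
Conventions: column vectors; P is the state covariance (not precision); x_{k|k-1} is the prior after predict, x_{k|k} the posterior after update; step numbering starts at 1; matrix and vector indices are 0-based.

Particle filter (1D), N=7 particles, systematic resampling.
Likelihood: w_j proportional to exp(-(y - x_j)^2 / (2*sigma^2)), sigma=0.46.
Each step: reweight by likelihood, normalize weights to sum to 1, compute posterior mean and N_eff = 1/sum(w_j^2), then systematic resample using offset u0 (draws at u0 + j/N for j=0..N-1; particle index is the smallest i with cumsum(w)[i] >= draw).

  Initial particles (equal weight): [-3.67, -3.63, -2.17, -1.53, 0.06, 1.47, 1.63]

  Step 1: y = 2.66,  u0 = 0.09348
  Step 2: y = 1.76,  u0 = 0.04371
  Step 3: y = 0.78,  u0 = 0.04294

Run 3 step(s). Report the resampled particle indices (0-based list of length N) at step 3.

resampled_idx = [0, 0, 1, 2, 3, 4, 6]

step 1: w=[0.0000, 0.0000, 0.0000, 0.0000, 0.0000, 0.3017, 0.6983]  mean=1.5817  Neff=1.7281  idx=[5, 5, 6, 6, 6, 6, 6]
step 2: w=[0.1272, 0.1272, 0.1491, 0.1491, 0.1491, 0.1491, 0.1491]  mean=1.5893  Neff=6.9666  idx=[0, 1, 2, 3, 4, 5, 6]
step 3: w=[0.2086, 0.2086, 0.1165, 0.1165, 0.1165, 0.1165, 0.1165]  mean=1.5632  Neff=6.4529  idx=[0, 0, 1, 2, 3, 4, 6]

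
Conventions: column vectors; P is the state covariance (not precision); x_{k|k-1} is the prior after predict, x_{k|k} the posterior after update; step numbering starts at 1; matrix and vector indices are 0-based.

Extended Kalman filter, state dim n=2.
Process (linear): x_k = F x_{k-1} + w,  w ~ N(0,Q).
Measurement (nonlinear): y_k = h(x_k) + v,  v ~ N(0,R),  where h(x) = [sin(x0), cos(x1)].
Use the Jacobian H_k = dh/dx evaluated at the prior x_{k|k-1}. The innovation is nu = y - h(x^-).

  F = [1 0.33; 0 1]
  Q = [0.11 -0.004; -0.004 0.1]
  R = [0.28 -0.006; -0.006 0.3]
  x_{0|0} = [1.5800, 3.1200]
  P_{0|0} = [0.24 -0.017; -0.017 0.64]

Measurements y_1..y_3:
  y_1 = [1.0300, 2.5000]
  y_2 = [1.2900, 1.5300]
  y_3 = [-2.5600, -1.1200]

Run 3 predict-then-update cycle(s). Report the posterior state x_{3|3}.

x_post = [4.4322, 2.6964]

step 1: x^-=[2.6096, 3.1200]  P^-=[0.4085 0.1902; 0.1902 0.7400]  H_jac=[-0.8618 0.0000; 0.0000 -0.0216]  S=[0.5834 -0.0025; -0.0025 0.3003]  K=[-0.6035 -0.0186; -0.2812 -0.0555]  nu=[0.5227, 3.4998]  x^+=[2.2290, 2.7788]  P^+=[0.1960 0.0910; 0.0910 0.6930]
step 2: x^-=[3.1459, 2.7788]  P^-=[0.4415 0.3157; 0.3157 0.7930]  H_jac=[-1.0000 0.0000; 0.0000 -0.3549]  S=[0.7215 0.1060; 0.1060 0.3999]  K=[-0.5939 -0.1227; -0.3476 -0.6117]  nu=[1.2944, 2.4649]  x^+=[2.0748, 0.8211]  P^+=[0.1655 0.0937; 0.0937 0.5111]
step 3: x^-=[2.3458, 0.8211]  P^-=[0.3930 0.2583; 0.2583 0.6111]  H_jac=[-0.6997 0.0000; 0.0000 -0.7319]  S=[0.4724 0.1263; 0.1263 0.6274]  K=[-0.5301 -0.1947; -0.2029 -0.6721]  nu=[-3.2744, -1.8014]  x^+=[4.4322, 2.6964]  P^+=[0.2104 0.0754; 0.0754 0.2738]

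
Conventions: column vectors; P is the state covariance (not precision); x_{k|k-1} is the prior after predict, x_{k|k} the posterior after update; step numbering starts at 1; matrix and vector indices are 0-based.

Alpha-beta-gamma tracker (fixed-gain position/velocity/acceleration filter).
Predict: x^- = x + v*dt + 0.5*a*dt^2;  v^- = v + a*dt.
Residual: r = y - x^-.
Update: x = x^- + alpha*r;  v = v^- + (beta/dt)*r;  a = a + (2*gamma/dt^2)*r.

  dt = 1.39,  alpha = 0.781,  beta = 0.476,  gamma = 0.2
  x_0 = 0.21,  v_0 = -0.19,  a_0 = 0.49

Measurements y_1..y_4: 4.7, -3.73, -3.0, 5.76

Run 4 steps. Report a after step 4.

step 1: x_pred=0.4193  r=4.2807  x^+=3.7625  v^+=1.9570  a^+=1.3762
step 2: x_pred=7.8123  r=-11.5423  x^+=-1.2022  v^+=-0.0826  a^+=-1.0133
step 3: x_pred=-2.2960  r=-0.7040  x^+=-2.8458  v^+=-1.7323  a^+=-1.1591
step 4: x_pred=-6.3734  r=12.1334  x^+=3.1028  v^+=0.8116  a^+=1.3529

a_post = 1.3529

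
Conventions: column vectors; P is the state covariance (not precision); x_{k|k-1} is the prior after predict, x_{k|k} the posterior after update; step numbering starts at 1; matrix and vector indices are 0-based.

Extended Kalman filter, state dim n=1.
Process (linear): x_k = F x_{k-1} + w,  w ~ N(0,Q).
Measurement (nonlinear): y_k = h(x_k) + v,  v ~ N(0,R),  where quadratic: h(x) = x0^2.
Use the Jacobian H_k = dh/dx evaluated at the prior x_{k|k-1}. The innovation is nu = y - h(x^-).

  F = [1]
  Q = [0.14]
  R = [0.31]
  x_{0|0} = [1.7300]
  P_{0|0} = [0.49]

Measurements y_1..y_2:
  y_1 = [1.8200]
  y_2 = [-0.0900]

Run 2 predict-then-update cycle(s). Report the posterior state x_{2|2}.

step 1: x^-=[1.7300]  P^-=[0.6300]  H_jac=[3.4600]  S=[7.8521]  K=[0.2776]  nu=[-1.1729]  x^+=[1.4044]  P^+=[0.0249]
step 2: x^-=[1.4044]  P^-=[0.1649]  H_jac=[2.8088]  S=[1.6107]  K=[0.2875]  nu=[-2.0623]  x^+=[0.8115]  P^+=[0.0317]

x_post = [0.8115]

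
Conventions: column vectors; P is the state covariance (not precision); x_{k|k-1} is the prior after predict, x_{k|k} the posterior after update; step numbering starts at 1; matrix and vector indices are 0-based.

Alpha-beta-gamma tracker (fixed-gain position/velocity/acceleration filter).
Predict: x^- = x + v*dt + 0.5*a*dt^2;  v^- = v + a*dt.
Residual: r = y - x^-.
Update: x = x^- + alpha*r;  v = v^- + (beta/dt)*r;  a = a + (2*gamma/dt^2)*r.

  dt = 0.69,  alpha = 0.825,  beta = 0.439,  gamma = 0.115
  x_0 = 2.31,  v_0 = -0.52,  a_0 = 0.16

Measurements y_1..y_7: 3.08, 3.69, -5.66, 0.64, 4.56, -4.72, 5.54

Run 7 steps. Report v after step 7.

v_post = 3.4165

step 1: x_pred=1.9893  r=1.0907  x^+=2.8891  v^+=0.2843  a^+=0.6869
step 2: x_pred=3.2488  r=0.4412  x^+=3.6128  v^+=1.0390  a^+=0.9000
step 3: x_pred=4.5440  r=-10.2040  x^+=-3.8743  v^+=-4.8321  a^+=-4.0294
step 4: x_pred=-8.1676  r=8.8076  x^+=-0.9013  v^+=-2.0087  a^+=0.2255
step 5: x_pred=-2.2336  r=6.7936  x^+=3.3711  v^+=2.4692  a^+=3.5074
step 6: x_pred=5.9098  r=-10.6298  x^+=-2.8598  v^+=-1.8737  a^+=-1.6278
step 7: x_pred=-4.5401  r=10.0801  x^+=3.7760  v^+=3.4165  a^+=3.2419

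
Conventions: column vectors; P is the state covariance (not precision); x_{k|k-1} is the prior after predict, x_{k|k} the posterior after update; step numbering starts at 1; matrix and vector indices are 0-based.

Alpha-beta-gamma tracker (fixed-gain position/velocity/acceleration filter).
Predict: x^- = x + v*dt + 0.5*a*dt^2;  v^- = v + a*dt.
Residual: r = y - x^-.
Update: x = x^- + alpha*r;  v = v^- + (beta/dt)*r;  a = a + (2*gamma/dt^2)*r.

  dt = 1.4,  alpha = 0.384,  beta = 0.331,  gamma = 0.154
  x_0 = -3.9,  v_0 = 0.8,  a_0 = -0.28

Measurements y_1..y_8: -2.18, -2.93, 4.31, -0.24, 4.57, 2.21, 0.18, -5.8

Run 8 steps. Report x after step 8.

x_post = -1.4767

step 1: x_pred=-3.0544  r=0.8744  x^+=-2.7186  v^+=0.6147  a^+=-0.1426
step 2: x_pred=-1.9977  r=-0.9323  x^+=-2.3557  v^+=0.1947  a^+=-0.2891
step 3: x_pred=-2.3665  r=6.6765  x^+=0.1973  v^+=1.3685  a^+=0.7601
step 4: x_pred=2.8580  r=-3.0980  x^+=1.6684  v^+=1.7001  a^+=0.2732
step 5: x_pred=4.3163  r=0.2537  x^+=4.4137  v^+=2.1426  a^+=0.3131
step 6: x_pred=7.7202  r=-5.5102  x^+=5.6043  v^+=1.2782  a^+=-0.5528
step 7: x_pred=6.8520  r=-6.6720  x^+=4.2900  v^+=-1.0732  a^+=-1.6013
step 8: x_pred=1.2183  r=-7.0183  x^+=-1.4767  v^+=-4.9743  a^+=-2.7041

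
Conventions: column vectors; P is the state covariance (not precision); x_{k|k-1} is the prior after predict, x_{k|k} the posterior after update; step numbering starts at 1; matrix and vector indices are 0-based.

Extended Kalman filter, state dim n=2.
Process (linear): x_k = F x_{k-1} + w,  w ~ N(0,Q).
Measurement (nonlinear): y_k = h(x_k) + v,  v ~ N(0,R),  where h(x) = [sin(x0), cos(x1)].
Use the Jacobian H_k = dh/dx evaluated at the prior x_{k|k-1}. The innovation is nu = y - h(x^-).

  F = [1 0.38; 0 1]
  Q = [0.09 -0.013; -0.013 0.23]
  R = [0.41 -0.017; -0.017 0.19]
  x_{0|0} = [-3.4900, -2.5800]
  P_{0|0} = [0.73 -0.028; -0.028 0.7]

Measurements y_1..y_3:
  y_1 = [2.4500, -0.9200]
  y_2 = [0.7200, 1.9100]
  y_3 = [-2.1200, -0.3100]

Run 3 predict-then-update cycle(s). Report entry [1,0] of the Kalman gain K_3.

K[1,0] = 0.1627

step 1: x^-=[-4.4704, -2.5800]  P^-=[0.8998 0.2250; 0.2250 0.9300]  H_jac=[-0.2396 0.0000; 0.0000 0.5325]  S=[0.4617 -0.0457; -0.0457 0.4537]  K=[-0.4453 0.2192; -0.0088 1.0906]  nu=[1.4791, -0.0736]  x^+=[-5.1453, -2.6733]  P^+=[0.7775 0.0924; 0.0924 0.3894]
step 2: x^-=[-6.1611, -2.6733]  P^-=[0.9940 0.2274; 0.2274 0.6194]  H_jac=[0.9926 0.0000; 0.0000 0.4514]  S=[1.3892 0.0849; 0.0849 0.3162]  K=[0.7018 0.1362; 0.1103 0.8546]  nu=[0.5982, 2.8023]  x^+=[-5.3595, -0.2124]  P^+=[0.2876 0.0309; 0.0309 0.3556]
step 3: x^-=[-5.4403, -0.2124]  P^-=[0.4524 0.1530; 0.1530 0.5856]  H_jac=[0.6653 0.0000; 0.0000 0.2108]  S=[0.6102 0.0045; 0.0045 0.2160]  K=[0.4922 0.1392; 0.1627 0.5681]  nu=[-2.8666, -1.2875]  x^+=[-7.0304, -1.4102]  P^+=[0.2998 0.0857; 0.0857 0.4989]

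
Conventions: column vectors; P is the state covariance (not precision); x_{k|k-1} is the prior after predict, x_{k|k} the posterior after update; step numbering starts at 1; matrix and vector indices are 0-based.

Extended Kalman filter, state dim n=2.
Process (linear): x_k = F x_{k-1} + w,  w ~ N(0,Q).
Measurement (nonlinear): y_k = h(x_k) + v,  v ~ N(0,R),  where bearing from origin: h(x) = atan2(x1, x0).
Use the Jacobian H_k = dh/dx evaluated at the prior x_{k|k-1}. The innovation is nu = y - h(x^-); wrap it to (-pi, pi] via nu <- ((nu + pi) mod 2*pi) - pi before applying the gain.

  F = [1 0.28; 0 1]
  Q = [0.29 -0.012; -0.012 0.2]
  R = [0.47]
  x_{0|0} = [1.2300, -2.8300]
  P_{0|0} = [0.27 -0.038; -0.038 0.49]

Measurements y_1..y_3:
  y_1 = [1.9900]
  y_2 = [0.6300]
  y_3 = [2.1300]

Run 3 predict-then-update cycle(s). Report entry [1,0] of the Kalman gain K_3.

step 1: x^-=[0.4376, -2.8300]  P^-=[0.5771 0.0872; 0.0872 0.6900]  H_jac=[0.3451 0.0534]  S=[0.5439]  K=[0.3747; 0.1230]  nu=[-2.8758]  x^+=[-0.6401, -3.1838]  P^+=[0.5008 0.0621; 0.0621 0.6818]
step 2: x^-=[-1.5315, -3.1838]  P^-=[0.8790 0.2410; 0.2410 0.8818]  H_jac=[0.2551 -0.1227]  S=[0.5254]  K=[0.3705; -0.0889]  nu=[2.6492]  x^+=[-0.5501, -3.4193]  P^+=[0.8069 0.2583; 0.2583 0.8776]
step 3: x^-=[-1.5076, -3.4193]  P^-=[1.3104 0.4921; 0.4921 1.0776]  H_jac=[0.2449 -0.1080]  S=[0.5351]  K=[0.5003; 0.0078]  nu=[-2.1671]  x^+=[-2.5918, -3.4362]  P^+=[1.1764 0.4900; 0.4900 1.0776]

K[1,0] = 0.0078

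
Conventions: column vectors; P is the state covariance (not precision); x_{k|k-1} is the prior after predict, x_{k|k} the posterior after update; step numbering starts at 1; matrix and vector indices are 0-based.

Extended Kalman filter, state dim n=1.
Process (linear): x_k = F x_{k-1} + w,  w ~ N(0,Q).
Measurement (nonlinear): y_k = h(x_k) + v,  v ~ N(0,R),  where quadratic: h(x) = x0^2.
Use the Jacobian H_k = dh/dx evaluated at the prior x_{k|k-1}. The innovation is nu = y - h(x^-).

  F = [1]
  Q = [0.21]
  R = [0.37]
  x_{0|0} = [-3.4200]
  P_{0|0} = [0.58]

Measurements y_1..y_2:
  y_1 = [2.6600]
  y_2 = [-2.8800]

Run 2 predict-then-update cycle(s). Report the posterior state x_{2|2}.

step 1: x^-=[-3.4200]  P^-=[0.7900]  H_jac=[-6.8400]  S=[37.3306]  K=[-0.1447]  nu=[-9.0364]  x^+=[-2.1120]  P^+=[0.0078]
step 2: x^-=[-2.1120]  P^-=[0.2178]  H_jac=[-4.2240]  S=[4.2565]  K=[-0.2162]  nu=[-7.3405]  x^+=[-0.5252]  P^+=[0.0189]

x_post = [-0.5252]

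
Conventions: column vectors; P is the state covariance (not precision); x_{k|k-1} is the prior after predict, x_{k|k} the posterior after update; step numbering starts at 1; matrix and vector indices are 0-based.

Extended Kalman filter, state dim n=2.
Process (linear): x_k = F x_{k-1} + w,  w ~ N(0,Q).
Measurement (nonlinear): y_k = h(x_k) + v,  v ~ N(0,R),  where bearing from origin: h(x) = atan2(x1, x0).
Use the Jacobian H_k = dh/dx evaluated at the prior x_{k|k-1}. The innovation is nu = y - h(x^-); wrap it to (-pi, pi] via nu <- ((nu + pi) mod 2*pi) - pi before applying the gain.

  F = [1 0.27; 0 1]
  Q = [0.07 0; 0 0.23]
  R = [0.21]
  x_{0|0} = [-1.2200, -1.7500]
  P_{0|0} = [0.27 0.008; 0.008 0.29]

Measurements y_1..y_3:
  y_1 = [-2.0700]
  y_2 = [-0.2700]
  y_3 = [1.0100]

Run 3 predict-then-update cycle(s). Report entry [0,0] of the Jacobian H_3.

H_jac[0,0] = 0.2007

step 1: x^-=[-1.6925, -1.7500]  P^-=[0.3655 0.0863; 0.0863 0.5200]  H_jac=[0.2953 -0.2856]  S=[0.2697]  K=[0.3087; -0.4561]  nu=[0.2695]  x^+=[-1.6093, -1.8729]  P^+=[0.3398 0.1243; 0.1243 0.4639]
step 2: x^-=[-2.1150, -1.8729]  P^-=[0.5107 0.2495; 0.2495 0.6939]  H_jac=[0.2347 -0.2650]  S=[0.2558]  K=[0.2100; -0.4899]  nu=[2.1468]  x^+=[-1.6642, -2.9247]  P^+=[0.4994 0.2758; 0.2758 0.6325]
step 3: x^-=[-2.4539, -2.9247]  P^-=[0.7645 0.4466; 0.4466 0.8625]  H_jac=[0.2007 -0.1684]  S=[0.2351]  K=[0.3327; -0.2365]  nu=[-3.0043]  x^+=[-3.4535, -2.2141]  P^+=[0.7384 0.4651; 0.4651 0.8494]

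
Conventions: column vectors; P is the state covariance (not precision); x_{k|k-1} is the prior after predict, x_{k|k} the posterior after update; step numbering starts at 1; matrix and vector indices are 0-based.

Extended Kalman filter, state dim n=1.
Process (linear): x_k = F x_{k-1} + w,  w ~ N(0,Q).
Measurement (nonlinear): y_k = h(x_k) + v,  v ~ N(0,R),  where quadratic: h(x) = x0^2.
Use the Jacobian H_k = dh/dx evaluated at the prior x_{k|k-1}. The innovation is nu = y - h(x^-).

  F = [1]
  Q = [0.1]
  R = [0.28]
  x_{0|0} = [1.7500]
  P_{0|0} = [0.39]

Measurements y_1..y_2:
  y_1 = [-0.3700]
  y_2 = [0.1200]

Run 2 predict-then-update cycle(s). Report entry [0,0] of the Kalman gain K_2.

step 1: x^-=[1.7500]  P^-=[0.4900]  H_jac=[3.5000]  S=[6.2825]  K=[0.2730]  nu=[-3.4325]  x^+=[0.8130]  P^+=[0.0218]
step 2: x^-=[0.8130]  P^-=[0.1218]  H_jac=[1.6260]  S=[0.6021]  K=[0.3290]  nu=[-0.5410]  x^+=[0.6350]  P^+=[0.0567]

K[0,0] = 0.3290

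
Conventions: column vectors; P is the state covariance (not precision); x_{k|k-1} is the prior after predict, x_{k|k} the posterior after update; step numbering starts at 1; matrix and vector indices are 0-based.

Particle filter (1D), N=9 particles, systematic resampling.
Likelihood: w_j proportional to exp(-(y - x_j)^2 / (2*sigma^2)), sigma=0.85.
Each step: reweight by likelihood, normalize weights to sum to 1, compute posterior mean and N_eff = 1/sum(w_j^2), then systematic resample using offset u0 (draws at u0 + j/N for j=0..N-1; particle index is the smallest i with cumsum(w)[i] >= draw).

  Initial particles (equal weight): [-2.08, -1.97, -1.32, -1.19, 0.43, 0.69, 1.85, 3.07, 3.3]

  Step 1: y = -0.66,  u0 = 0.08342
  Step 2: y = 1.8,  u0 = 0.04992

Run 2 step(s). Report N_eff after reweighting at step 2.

N_eff = 2.9029

step 1: w=[0.0869, 0.1069, 0.2594, 0.2887, 0.1541, 0.0994, 0.0045, 0.0000, 0.0000]  mean=-0.9342  Neff=4.9185  idx=[0, 2, 2, 2, 3, 3, 4, 4, 5]
step 2: w=[0.0000, 0.0012, 0.0012, 0.0012, 0.0021, 0.0021, 0.2785, 0.2785, 0.4351]  mean=0.5299  Neff=2.9029  idx=[6, 6, 6, 7, 7, 8, 8, 8, 8]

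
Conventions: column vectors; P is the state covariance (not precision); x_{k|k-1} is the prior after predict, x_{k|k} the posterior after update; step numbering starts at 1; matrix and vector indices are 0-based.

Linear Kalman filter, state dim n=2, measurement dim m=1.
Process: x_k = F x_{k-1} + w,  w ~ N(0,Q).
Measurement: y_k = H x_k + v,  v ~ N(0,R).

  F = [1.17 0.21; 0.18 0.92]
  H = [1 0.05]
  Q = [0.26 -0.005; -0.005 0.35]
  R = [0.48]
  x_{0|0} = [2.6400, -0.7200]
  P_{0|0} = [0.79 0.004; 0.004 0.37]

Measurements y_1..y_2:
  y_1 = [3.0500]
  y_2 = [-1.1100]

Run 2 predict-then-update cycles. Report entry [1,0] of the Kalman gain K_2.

K[1,0] = 0.2184

step 1: x^-=[2.9376, -0.1872]  P^-=[1.3597 0.2373; 0.2373 0.6901]  S=[1.8652]  K=[0.7354; 0.1457]  nu=[0.1218]  x^+=[3.0271, -0.1695]  P^+=[0.3511 0.0374; 0.0374 0.6505]
step 2: x^-=[3.5062, 0.3890]  P^-=[0.7877 0.2363; 0.2363 0.9243]  S=[1.2936]  K=[0.6180; 0.2184]  nu=[-4.6356]  x^+=[0.6412, -0.6234]  P^+=[0.2936 0.0617; 0.0617 0.8626]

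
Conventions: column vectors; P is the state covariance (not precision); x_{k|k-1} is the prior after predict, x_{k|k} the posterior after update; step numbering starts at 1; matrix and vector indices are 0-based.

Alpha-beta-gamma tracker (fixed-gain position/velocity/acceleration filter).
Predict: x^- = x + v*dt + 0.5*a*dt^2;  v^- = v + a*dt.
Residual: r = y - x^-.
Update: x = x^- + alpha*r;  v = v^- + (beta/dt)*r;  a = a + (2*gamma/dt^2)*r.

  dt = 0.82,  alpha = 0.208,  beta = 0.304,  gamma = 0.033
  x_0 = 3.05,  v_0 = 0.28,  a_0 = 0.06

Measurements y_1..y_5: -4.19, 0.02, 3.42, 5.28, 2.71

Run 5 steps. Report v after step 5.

step 1: x_pred=3.2998  r=-7.4898  x^+=1.7419  v^+=-2.4475  a^+=-0.6752
step 2: x_pred=-0.4920  r=0.5120  x^+=-0.3855  v^+=-2.8113  a^+=-0.6249
step 3: x_pred=-2.9009  r=6.3209  x^+=-1.5861  v^+=-0.9804  a^+=-0.0045
step 4: x_pred=-2.3916  r=7.6716  x^+=-0.7959  v^+=1.8601  a^+=0.7485
step 5: x_pred=0.9810  r=1.7290  x^+=1.3407  v^+=3.1148  a^+=0.9182

v_post = 3.1148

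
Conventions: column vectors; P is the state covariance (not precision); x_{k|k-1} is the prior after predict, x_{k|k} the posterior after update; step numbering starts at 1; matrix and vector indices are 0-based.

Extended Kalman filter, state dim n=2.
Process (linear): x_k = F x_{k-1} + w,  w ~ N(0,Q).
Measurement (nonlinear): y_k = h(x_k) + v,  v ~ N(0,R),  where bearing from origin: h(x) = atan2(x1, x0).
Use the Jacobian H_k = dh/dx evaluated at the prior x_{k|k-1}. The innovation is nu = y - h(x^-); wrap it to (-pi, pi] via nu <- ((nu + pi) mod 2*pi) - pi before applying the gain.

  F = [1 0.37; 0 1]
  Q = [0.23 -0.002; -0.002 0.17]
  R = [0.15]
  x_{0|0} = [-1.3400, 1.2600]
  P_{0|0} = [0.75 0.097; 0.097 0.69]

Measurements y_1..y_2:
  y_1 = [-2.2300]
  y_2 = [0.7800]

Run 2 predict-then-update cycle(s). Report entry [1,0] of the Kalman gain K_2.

step 1: x^-=[-0.8738, 1.2600]  P^-=[1.1462 0.3503; 0.3503 0.8600]  H_jac=[-0.5359 -0.3717]  S=[0.7375]  K=[-1.0094; -0.6879]  nu=[1.8760]  x^+=[-2.7675, -0.0305]  P^+=[0.3948 -0.1618; -0.1618 0.5110]
step 2: x^-=[-2.7788, -0.0305]  P^-=[0.5750 0.0252; 0.0252 0.6810]  H_jac=[0.0040 -0.3598]  S=[0.2381]  K=[-0.0286; -1.0287]  nu=[-2.3726]  x^+=[-2.7110, 2.4101]  P^+=[0.5748 0.0182; 0.0182 0.4290]

K[1,0] = -1.0287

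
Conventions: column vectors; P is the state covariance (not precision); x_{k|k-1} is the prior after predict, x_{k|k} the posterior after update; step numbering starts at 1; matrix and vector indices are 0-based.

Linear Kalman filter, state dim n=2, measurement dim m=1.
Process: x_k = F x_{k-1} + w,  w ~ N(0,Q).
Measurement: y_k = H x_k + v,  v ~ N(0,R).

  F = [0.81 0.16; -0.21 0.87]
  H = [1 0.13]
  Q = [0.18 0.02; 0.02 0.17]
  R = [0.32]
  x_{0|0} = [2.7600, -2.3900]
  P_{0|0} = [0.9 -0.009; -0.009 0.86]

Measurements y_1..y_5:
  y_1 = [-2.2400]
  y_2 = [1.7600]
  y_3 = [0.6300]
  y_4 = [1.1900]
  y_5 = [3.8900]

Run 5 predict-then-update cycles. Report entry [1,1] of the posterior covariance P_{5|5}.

P_post[1,1] = 0.6502

step 1: x^-=[1.8532, -2.6589]  P^-=[0.7902 -0.0194; -0.0194 0.8639]  S=[1.1197]  K=[0.7034; 0.0830]  nu=[-3.7475]  x^+=[-0.7829, -2.9698]  P^+=[0.2361 -0.0848; -0.0848 0.8562]
step 2: x^-=[-1.1093, -2.4193]  P^-=[0.3349 0.0421; 0.0421 0.8594]  S=[0.6803]  K=[0.5003; 0.2262]  nu=[3.1839]  x^+=[0.4834, -1.6992]  P^+=[0.1646 -0.0348; -0.0348 0.8246]
step 3: x^-=[0.1197, -1.5799]  P^-=[0.3001 0.0834; 0.0834 0.8142]  S=[0.6555]  K=[0.4743; 0.2887]  nu=[0.7157]  x^+=[0.4591, -1.3732]  P^+=[0.1526 -0.0064; -0.0064 0.7595]
step 4: x^-=[0.1522, -1.2911]  P^-=[0.2979 0.0955; 0.0955 0.7539]  S=[0.6555]  K=[0.4734; 0.2952]  nu=[1.2057]  x^+=[0.7230, -0.9352]  P^+=[0.1510 0.0039; 0.0039 0.6968]
step 5: x^-=[0.4360, -0.9654]  P^-=[0.2979 0.0939; 0.0939 0.7027]  S=[0.6542]  K=[0.4740; 0.2832]  nu=[3.5795]  x^+=[2.1328, 0.0482]  P^+=[0.1509 0.0061; 0.0061 0.6502]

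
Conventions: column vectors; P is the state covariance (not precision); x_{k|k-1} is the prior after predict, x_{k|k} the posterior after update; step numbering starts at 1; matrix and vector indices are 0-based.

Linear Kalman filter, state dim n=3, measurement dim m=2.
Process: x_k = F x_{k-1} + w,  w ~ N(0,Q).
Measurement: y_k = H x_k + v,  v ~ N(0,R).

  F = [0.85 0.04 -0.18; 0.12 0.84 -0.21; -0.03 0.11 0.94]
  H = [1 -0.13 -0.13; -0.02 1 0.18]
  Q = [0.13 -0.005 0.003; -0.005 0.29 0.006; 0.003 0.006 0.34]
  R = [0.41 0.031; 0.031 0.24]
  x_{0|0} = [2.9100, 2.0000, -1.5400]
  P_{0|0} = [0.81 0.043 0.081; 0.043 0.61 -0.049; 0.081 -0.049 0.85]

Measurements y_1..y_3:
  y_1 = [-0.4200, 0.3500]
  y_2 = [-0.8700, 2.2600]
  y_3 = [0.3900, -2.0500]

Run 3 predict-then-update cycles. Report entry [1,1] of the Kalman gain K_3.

K[1,1] = 0.6994

step 1: x^-=[2.8307, 2.3526, -1.3149]  P^-=[0.7226 0.1528 -0.0905; 0.1528 0.7914 -0.1368; -0.0905 -0.1368 1.0842]  S=[1.1435 0.0459; 0.0459 1.0122]  K=[0.6211 0.0924; 0.0289 0.7533; -0.1896 0.0681]  nu=[-3.1158, -1.7093]  x^+=[0.7375, 0.9749, -0.8404]  P^+=[0.2675 0.0402 0.0366; 0.0402 0.2142 -0.1759; 0.0366 -0.1759 1.0396]
step 2: x^-=[0.8171, 1.0839, -0.7049]  P^-=[0.3514 0.1184 -0.1487; 0.1184 0.5591 -0.3114; -0.1487 -0.3114 1.2227]  S=[0.7888 0.0620; 0.0620 0.7231]  K=[0.4442 0.0789; 0.0552 0.6877; -0.3314 -0.0937]  nu=[-1.6378, 1.3193]  x^+=[0.1937, 1.9007, -0.2858]  P^+=[0.1869 0.0406 -0.0231; 0.0406 0.2100 -0.2359; -0.0231 -0.2359 1.1259]
step 3: x^-=[0.2921, 1.6799, -0.0654]  P^-=[0.3150 0.1351 -0.2103; 0.1351 0.5831 -0.3815; -0.2103 -0.3815 1.2898]  S=[0.7633 0.0743; 0.0743 0.7238]  K=[0.4174 0.0828; 0.0746 0.6994; -0.4148 -0.1580]  nu=[0.3078, -3.7123]  x^+=[0.1132, -0.8934, 0.3935]  P^+=[0.1719 0.0473 -0.0612; 0.0473 0.2171 -0.2555; -0.0612 -0.2555 1.1306]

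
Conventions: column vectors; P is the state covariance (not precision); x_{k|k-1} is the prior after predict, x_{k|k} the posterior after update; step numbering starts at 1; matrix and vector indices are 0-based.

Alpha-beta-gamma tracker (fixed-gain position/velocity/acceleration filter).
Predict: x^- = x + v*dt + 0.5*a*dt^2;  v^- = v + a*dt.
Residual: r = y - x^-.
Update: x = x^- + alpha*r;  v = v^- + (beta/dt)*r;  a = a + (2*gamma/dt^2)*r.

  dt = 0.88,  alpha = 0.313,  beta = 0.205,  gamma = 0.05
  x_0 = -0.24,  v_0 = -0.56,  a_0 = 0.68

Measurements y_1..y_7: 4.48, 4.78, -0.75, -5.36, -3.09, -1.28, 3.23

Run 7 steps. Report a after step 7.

step 1: x_pred=-0.4695  r=4.9495  x^+=1.0797  v^+=1.1914  a^+=1.3191
step 2: x_pred=2.6389  r=2.1411  x^+=3.3091  v^+=2.8510  a^+=1.5956
step 3: x_pred=6.4358  r=-7.1858  x^+=4.1866  v^+=2.5812  a^+=0.6677
step 4: x_pred=6.7167  r=-12.0767  x^+=2.9367  v^+=0.3555  a^+=-0.8918
step 5: x_pred=2.9042  r=-5.9942  x^+=1.0280  v^+=-1.8257  a^+=-1.6658
step 6: x_pred=-1.2236  r=-0.0564  x^+=-1.2412  v^+=-3.3047  a^+=-1.6731
step 7: x_pred=-4.7972  r=8.0272  x^+=-2.2847  v^+=-2.9071  a^+=-0.6365

a_post = -0.6365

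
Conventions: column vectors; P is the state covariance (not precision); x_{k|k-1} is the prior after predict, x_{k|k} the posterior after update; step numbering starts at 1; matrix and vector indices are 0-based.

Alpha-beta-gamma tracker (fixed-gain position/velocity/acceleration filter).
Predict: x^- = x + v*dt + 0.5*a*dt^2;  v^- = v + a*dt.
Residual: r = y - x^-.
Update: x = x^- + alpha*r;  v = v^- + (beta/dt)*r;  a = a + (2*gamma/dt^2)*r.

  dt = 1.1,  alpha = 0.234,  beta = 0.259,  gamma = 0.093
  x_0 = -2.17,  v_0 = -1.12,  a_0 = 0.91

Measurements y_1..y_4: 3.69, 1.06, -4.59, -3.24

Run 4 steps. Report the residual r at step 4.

resid = -10.3083

step 1: x_pred=-2.8514  r=6.5414  x^+=-1.3208  v^+=1.4212  a^+=1.9155
step 2: x_pred=1.4015  r=-0.3415  x^+=1.3216  v^+=3.4479  a^+=1.8631
step 3: x_pred=6.2414  r=-10.8314  x^+=3.7069  v^+=2.9470  a^+=0.1981
step 4: x_pred=7.0683  r=-10.3083  x^+=4.6562  v^+=0.7377  a^+=-1.3865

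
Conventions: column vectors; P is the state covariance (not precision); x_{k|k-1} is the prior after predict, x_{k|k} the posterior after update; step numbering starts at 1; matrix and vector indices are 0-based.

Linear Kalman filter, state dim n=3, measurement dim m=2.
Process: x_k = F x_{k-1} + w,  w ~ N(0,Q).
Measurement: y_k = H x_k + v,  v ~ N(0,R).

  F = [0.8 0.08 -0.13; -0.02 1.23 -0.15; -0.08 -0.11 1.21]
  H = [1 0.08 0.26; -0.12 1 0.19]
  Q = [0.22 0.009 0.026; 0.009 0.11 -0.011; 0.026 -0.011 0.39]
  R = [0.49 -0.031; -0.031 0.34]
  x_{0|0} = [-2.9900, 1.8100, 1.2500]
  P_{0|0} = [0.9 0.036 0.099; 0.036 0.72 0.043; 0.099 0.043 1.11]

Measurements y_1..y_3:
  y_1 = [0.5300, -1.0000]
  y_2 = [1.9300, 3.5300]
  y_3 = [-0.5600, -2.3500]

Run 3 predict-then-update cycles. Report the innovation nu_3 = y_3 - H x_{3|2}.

innov = [-1.3160, -4.6383]

step 1: x^-=[-2.4097, 2.0986, 1.5526]  P^-=[0.8025 0.1034 -0.1143; 0.1034 1.2076 -0.2484; -0.1143 -0.2484 1.9996]  S=[1.3822 0.0840; 0.0840 1.5173]  K=[0.5676 -0.0410; 0.0522 0.7537; 0.2742 0.0805]  nu=[2.3681, -3.6828]  x^+=[-0.9145, -0.5535, 1.9053]  P^+=[0.3586 0.0737 -0.3273; 0.0737 0.3353 -0.3780; -0.3273 -0.3780 1.8822]
step 2: x^-=[-1.0235, -0.9483, 2.4394]  P^-=[0.5688 0.2487 -0.6651; 0.2487 0.7937 -0.9693; -0.6651 -0.9693 3.3173]  S=[0.9418 0.0021; 0.0021 0.8639]  K=[0.4414 0.0616; 0.0624 0.6708; 0.1279 -0.3004]  nu=[2.3951, 3.8920]  x^+=[0.2732, 1.8120, 1.5768]  P^+=[0.3820 0.1865 -0.7021; 0.1865 0.4011 -0.8029; -0.7021 -0.8029 3.2242]
step 3: x^-=[0.1585, 1.9868, 1.6868]  P^-=[0.7081 0.5089 -1.3028; 0.5089 1.0724 -1.8675; -1.3028 -1.8675 5.4707]  S=[0.9011 0.0232; 0.0232 0.8477]  K=[0.4501 0.1957; 0.1012 0.7717; -0.0127 -0.7920]  nu=[-1.3160, -4.6383]  x^+=[-1.3415, -1.7255, 5.3770]  P^+=[0.4890 0.3313 -1.1580; 0.3313 0.5547 -1.3461; -1.1580 -1.3461 4.9384]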